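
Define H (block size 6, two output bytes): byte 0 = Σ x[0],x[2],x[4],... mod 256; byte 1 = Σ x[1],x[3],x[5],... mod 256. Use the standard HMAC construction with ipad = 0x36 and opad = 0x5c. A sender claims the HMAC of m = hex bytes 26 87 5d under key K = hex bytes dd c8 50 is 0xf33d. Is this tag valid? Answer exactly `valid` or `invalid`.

Key hex bytes dd c8 50 is 3 bytes ≤ B = 6; zero-pad to 6 bytes: K' = dd c8 50 00 00 00.
K' ⊕ ipad = eb fe 66 36 36 36; K' ⊕ opad = 81 94 0c 5c 5c 5c.
Inner hash: even-index sum = 522 mod 256 = 10; odd-index sum = 497 mod 256 = 241 → 0a f1.
Outer hash (recomputed tag): even-index sum = 243 mod 256 = 243; odd-index sum = 573 mod 256 = 61 → f3 3d.
Recomputed tag = f33d; claimed = f33d → match.

valid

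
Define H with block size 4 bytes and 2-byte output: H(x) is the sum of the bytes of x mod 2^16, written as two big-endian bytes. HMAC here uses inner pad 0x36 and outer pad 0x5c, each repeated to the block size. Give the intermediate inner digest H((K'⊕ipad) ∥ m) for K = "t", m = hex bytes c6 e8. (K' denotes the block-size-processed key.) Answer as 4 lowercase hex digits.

0292

Key "t" = 74 is 1 byte ≤ B = 4; zero-pad to 4 bytes: K' = 74 00 00 00.
K' ⊕ ipad = 42 36 36 36.
Inner input = 42 36 36 36 ∥ c6 e8.
Inner hash: sum = 66+54+54+54+198+232 = 658 → 02 92.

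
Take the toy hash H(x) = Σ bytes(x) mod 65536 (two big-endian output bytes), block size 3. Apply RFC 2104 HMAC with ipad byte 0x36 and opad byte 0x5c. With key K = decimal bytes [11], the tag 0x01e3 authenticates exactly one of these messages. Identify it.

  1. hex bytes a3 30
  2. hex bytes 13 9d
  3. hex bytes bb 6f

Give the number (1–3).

Key decimal bytes [11] = 0b is 1 byte ≤ B = 3; zero-pad to 3 bytes: K' = 0b 00 00.
K' ⊕ ipad = 3d 36 36; K' ⊕ opad = 57 5c 5c.
m1: inner = H(3d 36 36 a3 30) = 01 7c; tag = H(57 5c 5c 01 7c) = 018c
m2: inner = H(3d 36 36 13 9d) = 01 59; tag = H(57 5c 5c 01 59) = 0169
m3: inner = H(3d 36 36 bb 6f) = 01 d3; tag = H(57 5c 5c 01 d3) = 01e3 ← matches

3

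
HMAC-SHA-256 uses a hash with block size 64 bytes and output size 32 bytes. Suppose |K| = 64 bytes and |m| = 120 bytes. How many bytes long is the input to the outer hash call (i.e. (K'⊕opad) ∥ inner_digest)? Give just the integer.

96

Key is 64 ≤ 64 bytes, zero-padded: |K'| = 64.
Outer input = (K'⊕opad) ∥ H(inner) → 64 + 32 = 96 bytes.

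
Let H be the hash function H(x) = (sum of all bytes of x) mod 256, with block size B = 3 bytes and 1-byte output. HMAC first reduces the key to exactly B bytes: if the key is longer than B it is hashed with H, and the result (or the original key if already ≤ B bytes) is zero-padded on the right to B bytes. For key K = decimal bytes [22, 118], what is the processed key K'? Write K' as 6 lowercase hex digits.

167600

Key decimal bytes [22, 118] = 16 76 is 2 bytes ≤ B = 3; zero-pad to 3 bytes: K' = 16 76 00.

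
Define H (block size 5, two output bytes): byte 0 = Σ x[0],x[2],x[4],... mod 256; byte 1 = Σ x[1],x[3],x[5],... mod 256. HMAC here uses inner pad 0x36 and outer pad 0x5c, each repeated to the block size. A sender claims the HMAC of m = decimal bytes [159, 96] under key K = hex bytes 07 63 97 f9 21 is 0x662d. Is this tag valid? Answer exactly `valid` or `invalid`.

Key hex bytes 07 63 97 f9 21 is exactly B = 5 bytes: K' = 07 63 97 f9 21.
K' ⊕ ipad = 31 55 a1 cf 17; K' ⊕ opad = 5b 3f cb a5 7d.
Inner hash: even-index sum = 329 mod 256 = 73; odd-index sum = 451 mod 256 = 195 → 49 c3.
Outer hash (recomputed tag): even-index sum = 614 mod 256 = 102; odd-index sum = 301 mod 256 = 45 → 66 2d.
Recomputed tag = 662d; claimed = 662d → match.

valid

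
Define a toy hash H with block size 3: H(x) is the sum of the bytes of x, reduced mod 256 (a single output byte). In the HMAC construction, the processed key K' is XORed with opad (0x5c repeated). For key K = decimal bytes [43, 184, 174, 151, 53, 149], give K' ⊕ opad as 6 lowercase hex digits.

ae5c5c

Key decimal bytes [43, 184, 174, 151, 53, 149] = 2b b8 ae 97 35 95 is 6 bytes > B = 3, so hash it first: H(key) = f2, then zero-pad to 3 bytes: K' = f2 00 00.
XOR each byte with 0x5c: f2⊕5c=ae, 00⊕5c=5c, 00⊕5c=5c.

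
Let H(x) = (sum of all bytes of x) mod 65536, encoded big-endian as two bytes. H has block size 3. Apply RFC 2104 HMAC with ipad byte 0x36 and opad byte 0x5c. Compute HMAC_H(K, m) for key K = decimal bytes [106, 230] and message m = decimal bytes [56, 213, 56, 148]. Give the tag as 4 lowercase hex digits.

018a

Key decimal bytes [106, 230] = 6a e6 is 2 bytes ≤ B = 3; zero-pad to 3 bytes: K' = 6a e6 00.
K' ⊕ ipad = 5c d0 36.  K' ⊕ opad = 36 ba 5c.
Inner input = (K'⊕ipad) ∥ m = 5c d0 36 ∥ 38 d5 38 94.
Inner hash: sum = 92+208+54+56+213+56+148 = 827 → 03 3b.
Outer input = (K'⊕opad) ∥ inner = 36 ba 5c ∥ 03 3b.
Outer hash (tag): sum = 54+186+92+3+59 = 394 → 01 8a.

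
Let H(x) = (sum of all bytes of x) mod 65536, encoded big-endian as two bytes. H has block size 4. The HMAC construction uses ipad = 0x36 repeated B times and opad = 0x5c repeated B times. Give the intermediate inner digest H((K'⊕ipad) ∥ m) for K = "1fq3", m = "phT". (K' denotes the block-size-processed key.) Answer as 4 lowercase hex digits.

01cf

Key "1fq3" = 31 66 71 33 is exactly B = 4 bytes: K' = 31 66 71 33.
K' ⊕ ipad = 07 50 47 05.
Inner input = 07 50 47 05 ∥ 70 68 54.
Inner hash: sum = 7+80+71+5+112+104+84 = 463 → 01 cf.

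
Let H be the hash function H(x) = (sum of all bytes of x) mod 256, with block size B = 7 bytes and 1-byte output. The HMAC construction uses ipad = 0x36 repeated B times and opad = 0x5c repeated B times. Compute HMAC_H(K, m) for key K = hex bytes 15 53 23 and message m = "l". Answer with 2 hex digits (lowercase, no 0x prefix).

28

Key hex bytes 15 53 23 is 3 bytes ≤ B = 7; zero-pad to 7 bytes: K' = 15 53 23 00 00 00 00.
K' ⊕ ipad = 23 65 15 36 36 36 36.  K' ⊕ opad = 49 0f 7f 5c 5c 5c 5c.
Inner input = (K'⊕ipad) ∥ m = 23 65 15 36 36 36 36 ∥ 6c.
Inner hash: sum = 35+101+21+54+54+54+54+108 = 481; mod 256 = 225 → e1.
Outer input = (K'⊕opad) ∥ inner = 49 0f 7f 5c 5c 5c 5c ∥ e1.
Outer hash (tag): sum = 73+15+127+92+92+92+92+225 = 808; mod 256 = 40 → 28.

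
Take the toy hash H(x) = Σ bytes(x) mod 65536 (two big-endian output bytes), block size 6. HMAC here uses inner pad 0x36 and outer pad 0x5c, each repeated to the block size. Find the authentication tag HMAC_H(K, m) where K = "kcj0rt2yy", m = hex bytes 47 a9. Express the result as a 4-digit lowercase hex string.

0240

Key "kcj0rt2yy" = 6b 63 6a 30 72 74 32 79 79 is 9 bytes > B = 6, so hash it first: H(key) = 03 72, then zero-pad to 6 bytes: K' = 03 72 00 00 00 00.
K' ⊕ ipad = 35 44 36 36 36 36.  K' ⊕ opad = 5f 2e 5c 5c 5c 5c.
Inner input = (K'⊕ipad) ∥ m = 35 44 36 36 36 36 ∥ 47 a9.
Inner hash: sum = 53+68+54+54+54+54+71+169 = 577 → 02 41.
Outer input = (K'⊕opad) ∥ inner = 5f 2e 5c 5c 5c 5c ∥ 02 41.
Outer hash (tag): sum = 95+46+92+92+92+92+2+65 = 576 → 02 40.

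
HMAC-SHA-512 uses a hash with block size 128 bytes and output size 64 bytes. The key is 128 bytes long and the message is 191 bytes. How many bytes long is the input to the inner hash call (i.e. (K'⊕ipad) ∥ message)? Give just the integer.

319

Key is 128 ≤ 128 bytes, zero-padded: |K'| = 128.
Inner input = (K'⊕ipad) ∥ m → 128 + 191 = 319 bytes.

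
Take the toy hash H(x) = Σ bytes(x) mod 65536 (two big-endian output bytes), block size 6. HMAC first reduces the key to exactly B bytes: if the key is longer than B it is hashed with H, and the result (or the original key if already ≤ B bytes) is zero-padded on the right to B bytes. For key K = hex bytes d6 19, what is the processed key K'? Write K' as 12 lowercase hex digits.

d61900000000

Key hex bytes d6 19 is 2 bytes ≤ B = 6; zero-pad to 6 bytes: K' = d6 19 00 00 00 00.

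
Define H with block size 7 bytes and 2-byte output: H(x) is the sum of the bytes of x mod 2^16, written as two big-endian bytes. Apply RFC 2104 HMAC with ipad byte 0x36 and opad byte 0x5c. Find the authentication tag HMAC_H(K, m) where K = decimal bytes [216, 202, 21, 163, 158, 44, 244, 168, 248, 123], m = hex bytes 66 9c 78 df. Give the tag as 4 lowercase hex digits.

Key decimal bytes [216, 202, 21, 163, 158, 44, 244, 168, 248, 123] = d8 ca 15 a3 9e 2c f4 a8 f8 7b is 10 bytes > B = 7, so hash it first: H(key) = 06 33, then zero-pad to 7 bytes: K' = 06 33 00 00 00 00 00.
K' ⊕ ipad = 30 05 36 36 36 36 36.  K' ⊕ opad = 5a 6f 5c 5c 5c 5c 5c.
Inner input = (K'⊕ipad) ∥ m = 30 05 36 36 36 36 36 ∥ 66 9c 78 df.
Inner hash: sum = 48+5+54+54+54+54+54+102+156+120+223 = 924 → 03 9c.
Outer input = (K'⊕opad) ∥ inner = 5a 6f 5c 5c 5c 5c 5c ∥ 03 9c.
Outer hash (tag): sum = 90+111+92+92+92+92+92+3+156 = 820 → 03 34.

0334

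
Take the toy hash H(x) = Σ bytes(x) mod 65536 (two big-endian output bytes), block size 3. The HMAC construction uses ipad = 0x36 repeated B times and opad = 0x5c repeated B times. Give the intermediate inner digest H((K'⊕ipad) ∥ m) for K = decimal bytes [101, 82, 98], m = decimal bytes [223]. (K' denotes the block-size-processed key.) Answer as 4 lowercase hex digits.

01ea

Key decimal bytes [101, 82, 98] = 65 52 62 is exactly B = 3 bytes: K' = 65 52 62.
K' ⊕ ipad = 53 64 54.
Inner input = 53 64 54 ∥ df.
Inner hash: sum = 83+100+84+223 = 490 → 01 ea.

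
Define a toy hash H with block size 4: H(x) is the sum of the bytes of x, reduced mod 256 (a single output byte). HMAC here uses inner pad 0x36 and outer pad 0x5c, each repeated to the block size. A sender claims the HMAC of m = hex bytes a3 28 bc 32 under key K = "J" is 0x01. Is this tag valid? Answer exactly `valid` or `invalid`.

valid

Key "J" = 4a is 1 byte ≤ B = 4; zero-pad to 4 bytes: K' = 4a 00 00 00.
K' ⊕ ipad = 7c 36 36 36; K' ⊕ opad = 16 5c 5c 5c.
Inner hash: sum = 124+54+54+54+163+40+188+50 = 727; mod 256 = 215 → d7.
Outer hash (recomputed tag): sum = 22+92+92+92+215 = 513; mod 256 = 1 → 01.
Recomputed tag = 01; claimed = 01 → match.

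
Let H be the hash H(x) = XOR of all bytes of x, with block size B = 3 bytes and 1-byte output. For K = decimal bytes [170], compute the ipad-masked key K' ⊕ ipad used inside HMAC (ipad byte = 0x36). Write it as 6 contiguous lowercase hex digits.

9c3636

Key decimal bytes [170] = aa is 1 byte ≤ B = 3; zero-pad to 3 bytes: K' = aa 00 00.
XOR each byte with 0x36: aa⊕36=9c, 00⊕36=36, 00⊕36=36.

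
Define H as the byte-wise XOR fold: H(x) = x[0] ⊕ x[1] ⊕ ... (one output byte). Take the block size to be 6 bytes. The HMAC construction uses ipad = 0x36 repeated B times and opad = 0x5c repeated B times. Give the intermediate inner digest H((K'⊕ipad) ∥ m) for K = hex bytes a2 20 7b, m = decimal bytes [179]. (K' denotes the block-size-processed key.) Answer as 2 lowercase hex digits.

4a

Key hex bytes a2 20 7b is 3 bytes ≤ B = 6; zero-pad to 6 bytes: K' = a2 20 7b 00 00 00.
K' ⊕ ipad = 94 16 4d 36 36 36.
Inner input = 94 16 4d 36 36 36 ∥ b3.
Inner hash: XOR 94⊕16⊕4d⊕36⊕36⊕36⊕b3 = 4a.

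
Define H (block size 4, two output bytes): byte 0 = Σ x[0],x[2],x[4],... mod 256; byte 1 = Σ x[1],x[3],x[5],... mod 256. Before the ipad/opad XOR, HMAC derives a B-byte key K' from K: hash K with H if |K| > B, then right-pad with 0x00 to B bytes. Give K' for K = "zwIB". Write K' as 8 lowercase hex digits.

Key "zwIB" = 7a 77 49 42 is exactly B = 4 bytes: K' = 7a 77 49 42.

7a774942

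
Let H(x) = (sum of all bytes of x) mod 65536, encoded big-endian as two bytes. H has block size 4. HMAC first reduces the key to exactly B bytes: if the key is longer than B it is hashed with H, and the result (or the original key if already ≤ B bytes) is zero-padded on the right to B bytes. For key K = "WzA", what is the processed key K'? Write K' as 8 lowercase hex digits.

577a4100

Key "WzA" = 57 7a 41 is 3 bytes ≤ B = 4; zero-pad to 4 bytes: K' = 57 7a 41 00.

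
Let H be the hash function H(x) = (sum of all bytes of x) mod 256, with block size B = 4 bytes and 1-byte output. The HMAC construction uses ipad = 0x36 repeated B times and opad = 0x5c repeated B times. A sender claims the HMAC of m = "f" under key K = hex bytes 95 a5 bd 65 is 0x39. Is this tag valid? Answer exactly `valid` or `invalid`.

invalid

Key hex bytes 95 a5 bd 65 is exactly B = 4 bytes: K' = 95 a5 bd 65.
K' ⊕ ipad = a3 93 8b 53; K' ⊕ opad = c9 f9 e1 39.
Inner hash: sum = 163+147+139+83+102 = 634; mod 256 = 122 → 7a.
Outer hash (recomputed tag): sum = 201+249+225+57+122 = 854; mod 256 = 86 → 56.
Recomputed tag = 56; claimed = 39 → mismatch.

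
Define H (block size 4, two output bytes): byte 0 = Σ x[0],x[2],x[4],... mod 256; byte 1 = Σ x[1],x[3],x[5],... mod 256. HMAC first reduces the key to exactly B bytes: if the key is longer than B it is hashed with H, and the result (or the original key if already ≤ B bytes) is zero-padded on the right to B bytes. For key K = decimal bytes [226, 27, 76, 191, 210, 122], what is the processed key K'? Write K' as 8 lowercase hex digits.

00540000

|K| = 6 > B = 4, so first hash the key.
H(K): even-index sum = 512 mod 256 = 0; odd-index sum = 340 mod 256 = 84 → 00 54.
Zero-pad H(K) = 00 54 to 4 bytes: K' = 00 54 00 00.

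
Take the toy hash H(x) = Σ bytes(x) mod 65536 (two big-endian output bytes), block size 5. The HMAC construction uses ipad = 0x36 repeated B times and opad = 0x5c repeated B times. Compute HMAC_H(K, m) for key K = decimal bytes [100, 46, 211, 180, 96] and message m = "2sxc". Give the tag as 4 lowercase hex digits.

Key decimal bytes [100, 46, 211, 180, 96] = 64 2e d3 b4 60 is exactly B = 5 bytes: K' = 64 2e d3 b4 60.
K' ⊕ ipad = 52 18 e5 82 56.  K' ⊕ opad = 38 72 8f e8 3c.
Inner input = (K'⊕ipad) ∥ m = 52 18 e5 82 56 ∥ 32 73 78 63.
Inner hash: sum = 82+24+229+130+86+50+115+120+99 = 935 → 03 a7.
Outer input = (K'⊕opad) ∥ inner = 38 72 8f e8 3c ∥ 03 a7.
Outer hash (tag): sum = 56+114+143+232+60+3+167 = 775 → 03 07.

0307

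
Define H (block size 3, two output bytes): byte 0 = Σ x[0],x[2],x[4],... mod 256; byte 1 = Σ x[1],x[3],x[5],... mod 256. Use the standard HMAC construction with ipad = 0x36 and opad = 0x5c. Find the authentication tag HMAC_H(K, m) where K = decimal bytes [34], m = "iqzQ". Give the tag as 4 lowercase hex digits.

f368

Key decimal bytes [34] = 22 is 1 byte ≤ B = 3; zero-pad to 3 bytes: K' = 22 00 00.
K' ⊕ ipad = 14 36 36.  K' ⊕ opad = 7e 5c 5c.
Inner input = (K'⊕ipad) ∥ m = 14 36 36 ∥ 69 71 7a 51.
Inner hash: even-index sum = 268 mod 256 = 12; odd-index sum = 281 mod 256 = 25 → 0c 19.
Outer input = (K'⊕opad) ∥ inner = 7e 5c 5c ∥ 0c 19.
Outer hash (tag): even-index sum = 243 mod 256 = 243; odd-index sum = 104 mod 256 = 104 → f3 68.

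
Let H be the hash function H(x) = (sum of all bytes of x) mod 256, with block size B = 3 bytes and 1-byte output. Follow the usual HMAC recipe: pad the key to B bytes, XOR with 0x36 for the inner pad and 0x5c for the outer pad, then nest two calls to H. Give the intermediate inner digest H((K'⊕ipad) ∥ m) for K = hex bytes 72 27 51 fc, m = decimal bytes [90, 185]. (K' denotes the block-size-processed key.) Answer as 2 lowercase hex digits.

Key hex bytes 72 27 51 fc is 4 bytes > B = 3, so hash it first: H(key) = e6, then zero-pad to 3 bytes: K' = e6 00 00.
K' ⊕ ipad = d0 36 36.
Inner input = d0 36 36 ∥ 5a b9.
Inner hash: sum = 208+54+54+90+185 = 591; mod 256 = 79 → 4f.

4f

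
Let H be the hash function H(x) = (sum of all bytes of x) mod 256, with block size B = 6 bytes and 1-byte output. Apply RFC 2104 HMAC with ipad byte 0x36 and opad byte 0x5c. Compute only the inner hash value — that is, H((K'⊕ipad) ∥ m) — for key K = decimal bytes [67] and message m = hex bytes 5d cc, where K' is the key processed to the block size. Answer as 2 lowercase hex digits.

Key decimal bytes [67] = 43 is 1 byte ≤ B = 6; zero-pad to 6 bytes: K' = 43 00 00 00 00 00.
K' ⊕ ipad = 75 36 36 36 36 36.
Inner input = 75 36 36 36 36 36 ∥ 5d cc.
Inner hash: sum = 117+54+54+54+54+54+93+204 = 684; mod 256 = 172 → ac.

ac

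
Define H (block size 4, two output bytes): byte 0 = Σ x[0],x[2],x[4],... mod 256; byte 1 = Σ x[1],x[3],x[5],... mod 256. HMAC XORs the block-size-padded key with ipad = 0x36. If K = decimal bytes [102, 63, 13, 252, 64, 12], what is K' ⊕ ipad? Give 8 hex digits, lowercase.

Key decimal bytes [102, 63, 13, 252, 64, 12] = 66 3f 0d fc 40 0c is 6 bytes > B = 4, so hash it first: H(key) = b3 47, then zero-pad to 4 bytes: K' = b3 47 00 00.
XOR each byte with 0x36: b3⊕36=85, 47⊕36=71, 00⊕36=36, 00⊕36=36.

85713636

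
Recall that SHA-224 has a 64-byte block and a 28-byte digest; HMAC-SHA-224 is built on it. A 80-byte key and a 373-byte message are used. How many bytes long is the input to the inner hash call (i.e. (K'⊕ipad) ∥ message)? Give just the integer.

Key is 80 > 64 bytes, so it is hashed to 28 bytes then zero-padded to 64: |K'| = 64.
Inner input = (K'⊕ipad) ∥ m → 64 + 373 = 437 bytes.

437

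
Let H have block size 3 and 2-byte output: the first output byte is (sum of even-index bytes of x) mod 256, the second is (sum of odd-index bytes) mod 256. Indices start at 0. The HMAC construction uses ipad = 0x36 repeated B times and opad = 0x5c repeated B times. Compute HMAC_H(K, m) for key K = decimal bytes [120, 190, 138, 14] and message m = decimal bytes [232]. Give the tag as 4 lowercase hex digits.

9cfa

Key decimal bytes [120, 190, 138, 14] = 78 be 8a 0e is 4 bytes > B = 3, so hash it first: H(key) = 02 cc, then zero-pad to 3 bytes: K' = 02 cc 00.
K' ⊕ ipad = 34 fa 36.  K' ⊕ opad = 5e 90 5c.
Inner input = (K'⊕ipad) ∥ m = 34 fa 36 ∥ e8.
Inner hash: even-index sum = 106 mod 256 = 106; odd-index sum = 482 mod 256 = 226 → 6a e2.
Outer input = (K'⊕opad) ∥ inner = 5e 90 5c ∥ 6a e2.
Outer hash (tag): even-index sum = 412 mod 256 = 156; odd-index sum = 250 mod 256 = 250 → 9c fa.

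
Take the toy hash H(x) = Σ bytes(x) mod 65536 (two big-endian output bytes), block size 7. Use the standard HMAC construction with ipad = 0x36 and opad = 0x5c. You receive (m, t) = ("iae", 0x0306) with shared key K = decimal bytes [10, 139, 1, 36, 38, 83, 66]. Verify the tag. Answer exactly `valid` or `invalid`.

valid

Key decimal bytes [10, 139, 1, 36, 38, 83, 66] = 0a 8b 01 24 26 53 42 is exactly B = 7 bytes: K' = 0a 8b 01 24 26 53 42.
K' ⊕ ipad = 3c bd 37 12 10 65 74; K' ⊕ opad = 56 d7 5d 78 7a 0f 1e.
Inner hash: sum = 60+189+55+18+16+101+116+105+97+101 = 858 → 03 5a.
Outer hash (recomputed tag): sum = 86+215+93+120+122+15+30+3+90 = 774 → 03 06.
Recomputed tag = 0306; claimed = 0306 → match.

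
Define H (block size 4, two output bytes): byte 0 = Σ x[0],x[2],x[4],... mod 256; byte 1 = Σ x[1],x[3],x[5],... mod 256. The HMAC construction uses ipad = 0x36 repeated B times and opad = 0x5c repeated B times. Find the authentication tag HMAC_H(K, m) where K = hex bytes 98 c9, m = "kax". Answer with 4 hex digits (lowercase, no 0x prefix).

e787

Key hex bytes 98 c9 is 2 bytes ≤ B = 4; zero-pad to 4 bytes: K' = 98 c9 00 00.
K' ⊕ ipad = ae ff 36 36.  K' ⊕ opad = c4 95 5c 5c.
Inner input = (K'⊕ipad) ∥ m = ae ff 36 36 ∥ 6b 61 78.
Inner hash: even-index sum = 455 mod 256 = 199; odd-index sum = 406 mod 256 = 150 → c7 96.
Outer input = (K'⊕opad) ∥ inner = c4 95 5c 5c ∥ c7 96.
Outer hash (tag): even-index sum = 487 mod 256 = 231; odd-index sum = 391 mod 256 = 135 → e7 87.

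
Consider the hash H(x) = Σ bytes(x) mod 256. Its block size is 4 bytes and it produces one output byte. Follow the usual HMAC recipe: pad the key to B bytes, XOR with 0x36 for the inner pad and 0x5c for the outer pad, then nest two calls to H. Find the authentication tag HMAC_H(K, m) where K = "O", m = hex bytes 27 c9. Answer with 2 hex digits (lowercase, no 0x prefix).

Key "O" = 4f is 1 byte ≤ B = 4; zero-pad to 4 bytes: K' = 4f 00 00 00.
K' ⊕ ipad = 79 36 36 36.  K' ⊕ opad = 13 5c 5c 5c.
Inner input = (K'⊕ipad) ∥ m = 79 36 36 36 ∥ 27 c9.
Inner hash: sum = 121+54+54+54+39+201 = 523; mod 256 = 11 → 0b.
Outer input = (K'⊕opad) ∥ inner = 13 5c 5c 5c ∥ 0b.
Outer hash (tag): sum = 19+92+92+92+11 = 306; mod 256 = 50 → 32.

32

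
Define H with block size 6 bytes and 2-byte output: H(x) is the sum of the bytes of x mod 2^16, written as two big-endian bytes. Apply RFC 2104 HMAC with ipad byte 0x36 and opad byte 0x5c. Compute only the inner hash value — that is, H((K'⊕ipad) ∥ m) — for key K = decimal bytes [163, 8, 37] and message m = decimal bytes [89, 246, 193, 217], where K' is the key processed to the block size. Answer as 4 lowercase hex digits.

0471

Key decimal bytes [163, 8, 37] = a3 08 25 is 3 bytes ≤ B = 6; zero-pad to 6 bytes: K' = a3 08 25 00 00 00.
K' ⊕ ipad = 95 3e 13 36 36 36.
Inner input = 95 3e 13 36 36 36 ∥ 59 f6 c1 d9.
Inner hash: sum = 149+62+19+54+54+54+89+246+193+217 = 1137 → 04 71.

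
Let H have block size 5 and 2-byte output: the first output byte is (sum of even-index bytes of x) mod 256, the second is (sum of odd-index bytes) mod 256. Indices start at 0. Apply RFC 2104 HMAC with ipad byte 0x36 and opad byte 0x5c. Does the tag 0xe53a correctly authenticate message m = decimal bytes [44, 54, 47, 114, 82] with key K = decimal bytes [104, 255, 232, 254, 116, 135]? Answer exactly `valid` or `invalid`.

Key decimal bytes [104, 255, 232, 254, 116, 135] = 68 ff e8 fe 74 87 is 6 bytes > B = 5, so hash it first: H(key) = c4 84, then zero-pad to 5 bytes: K' = c4 84 00 00 00.
K' ⊕ ipad = f2 b2 36 36 36; K' ⊕ opad = 98 d8 5c 5c 5c.
Inner hash: even-index sum = 518 mod 256 = 6; odd-index sum = 405 mod 256 = 149 → 06 95.
Outer hash (recomputed tag): even-index sum = 485 mod 256 = 229; odd-index sum = 314 mod 256 = 58 → e5 3a.
Recomputed tag = e53a; claimed = e53a → match.

valid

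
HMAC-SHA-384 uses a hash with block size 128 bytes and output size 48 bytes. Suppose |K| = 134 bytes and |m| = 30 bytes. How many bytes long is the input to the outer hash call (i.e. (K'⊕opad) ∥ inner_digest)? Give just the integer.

176

Key is 134 > 128 bytes, so it is hashed to 48 bytes then zero-padded to 128: |K'| = 128.
Outer input = (K'⊕opad) ∥ H(inner) → 128 + 48 = 176 bytes.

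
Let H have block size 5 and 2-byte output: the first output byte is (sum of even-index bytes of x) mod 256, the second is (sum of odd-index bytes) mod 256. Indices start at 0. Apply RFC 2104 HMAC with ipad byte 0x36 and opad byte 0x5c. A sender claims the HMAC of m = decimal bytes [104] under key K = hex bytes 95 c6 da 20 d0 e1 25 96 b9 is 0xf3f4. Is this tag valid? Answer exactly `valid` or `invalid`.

invalid

Key hex bytes 95 c6 da 20 d0 e1 25 96 b9 is 9 bytes > B = 5, so hash it first: H(key) = 1d 5d, then zero-pad to 5 bytes: K' = 1d 5d 00 00 00.
K' ⊕ ipad = 2b 6b 36 36 36; K' ⊕ opad = 41 01 5c 5c 5c.
Inner hash: even-index sum = 151 mod 256 = 151; odd-index sum = 265 mod 256 = 9 → 97 09.
Outer hash (recomputed tag): even-index sum = 258 mod 256 = 2; odd-index sum = 244 mod 256 = 244 → 02 f4.
Recomputed tag = 02f4; claimed = f3f4 → mismatch.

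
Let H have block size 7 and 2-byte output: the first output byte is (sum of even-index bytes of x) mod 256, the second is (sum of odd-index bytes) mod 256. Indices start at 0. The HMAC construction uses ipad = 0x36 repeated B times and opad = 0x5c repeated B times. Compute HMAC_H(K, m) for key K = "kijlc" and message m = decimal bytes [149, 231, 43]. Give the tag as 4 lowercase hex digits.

b7ec

Key "kijlc" = 6b 69 6a 6c 63 is 5 bytes ≤ B = 7; zero-pad to 7 bytes: K' = 6b 69 6a 6c 63 00 00.
K' ⊕ ipad = 5d 5f 5c 5a 55 36 36.  K' ⊕ opad = 37 35 36 30 3f 5c 5c.
Inner input = (K'⊕ipad) ∥ m = 5d 5f 5c 5a 55 36 36 ∥ 95 e7 2b.
Inner hash: even-index sum = 555 mod 256 = 43; odd-index sum = 431 mod 256 = 175 → 2b af.
Outer input = (K'⊕opad) ∥ inner = 37 35 36 30 3f 5c 5c ∥ 2b af.
Outer hash (tag): even-index sum = 439 mod 256 = 183; odd-index sum = 236 mod 256 = 236 → b7 ec.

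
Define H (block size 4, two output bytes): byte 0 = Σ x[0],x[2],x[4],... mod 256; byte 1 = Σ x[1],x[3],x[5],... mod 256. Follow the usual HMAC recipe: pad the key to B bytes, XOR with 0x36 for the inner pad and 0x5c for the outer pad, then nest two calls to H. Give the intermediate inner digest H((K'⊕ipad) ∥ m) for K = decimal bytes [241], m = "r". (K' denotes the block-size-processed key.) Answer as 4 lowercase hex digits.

Key decimal bytes [241] = f1 is 1 byte ≤ B = 4; zero-pad to 4 bytes: K' = f1 00 00 00.
K' ⊕ ipad = c7 36 36 36.
Inner input = c7 36 36 36 ∥ 72.
Inner hash: even-index sum = 367 mod 256 = 111; odd-index sum = 108 mod 256 = 108 → 6f 6c.

6f6c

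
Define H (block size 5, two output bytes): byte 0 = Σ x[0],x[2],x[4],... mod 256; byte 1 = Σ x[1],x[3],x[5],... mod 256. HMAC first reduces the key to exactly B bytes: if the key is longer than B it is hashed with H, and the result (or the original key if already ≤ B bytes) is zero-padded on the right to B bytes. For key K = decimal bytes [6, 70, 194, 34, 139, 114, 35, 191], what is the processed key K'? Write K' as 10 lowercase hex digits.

7699000000

|K| = 8 > B = 5, so first hash the key.
H(K): even-index sum = 374 mod 256 = 118; odd-index sum = 409 mod 256 = 153 → 76 99.
Zero-pad H(K) = 76 99 to 5 bytes: K' = 76 99 00 00 00.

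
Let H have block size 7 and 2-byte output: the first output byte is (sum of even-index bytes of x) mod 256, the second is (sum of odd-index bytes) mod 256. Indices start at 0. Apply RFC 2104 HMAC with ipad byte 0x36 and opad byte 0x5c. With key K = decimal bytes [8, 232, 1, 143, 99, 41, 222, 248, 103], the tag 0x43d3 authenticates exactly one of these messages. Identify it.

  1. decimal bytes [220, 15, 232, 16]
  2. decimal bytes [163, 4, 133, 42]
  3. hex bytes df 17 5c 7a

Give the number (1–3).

Key decimal bytes [8, 232, 1, 143, 99, 41, 222, 248, 103] = 08 e8 01 8f 63 29 de f8 67 is 9 bytes > B = 7, so hash it first: H(key) = b1 98, then zero-pad to 7 bytes: K' = b1 98 00 00 00 00 00.
K' ⊕ ipad = 87 ae 36 36 36 36 36; K' ⊕ opad = ed c4 5c 5c 5c 5c 5c.
m1: inner = H(87 ae 36 36 36 36 36 dc 0f e8 10) = 48 de; tag = H(ed c4 5c 5c 5c 5c 5c 48 de) = dfc4
m2: inner = H(87 ae 36 36 36 36 36 a3 04 85 2a) = 57 42; tag = H(ed c4 5c 5c 5c 5c 5c 57 42) = 43d3 ← matches
m3: inner = H(87 ae 36 36 36 36 36 df 17 5c 7a) = ba 55; tag = H(ed c4 5c 5c 5c 5c 5c ba 55) = 5636

2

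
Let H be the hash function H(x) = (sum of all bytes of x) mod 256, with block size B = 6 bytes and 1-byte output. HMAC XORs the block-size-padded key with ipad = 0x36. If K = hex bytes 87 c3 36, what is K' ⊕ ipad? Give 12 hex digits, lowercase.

Key hex bytes 87 c3 36 is 3 bytes ≤ B = 6; zero-pad to 6 bytes: K' = 87 c3 36 00 00 00.
XOR each byte with 0x36: 87⊕36=b1, c3⊕36=f5, 36⊕36=00, 00⊕36=36, 00⊕36=36, 00⊕36=36.

b1f500363636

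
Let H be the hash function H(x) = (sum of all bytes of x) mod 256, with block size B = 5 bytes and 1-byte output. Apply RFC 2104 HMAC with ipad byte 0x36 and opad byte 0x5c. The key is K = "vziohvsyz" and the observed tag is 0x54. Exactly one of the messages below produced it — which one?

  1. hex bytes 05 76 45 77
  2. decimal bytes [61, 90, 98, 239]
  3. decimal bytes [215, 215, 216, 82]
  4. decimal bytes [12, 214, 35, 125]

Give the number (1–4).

4

Key "vziohvsyz" = 76 7a 69 6f 68 76 73 79 7a is 9 bytes > B = 5, so hash it first: H(key) = 0c, then zero-pad to 5 bytes: K' = 0c 00 00 00 00.
K' ⊕ ipad = 3a 36 36 36 36; K' ⊕ opad = 50 5c 5c 5c 5c.
m1: inner = H(3a 36 36 36 36 05 76 45 77) = 49; tag = H(50 5c 5c 5c 5c 49) = 09
m2: inner = H(3a 36 36 36 36 3d 5a 62 ef) = fa; tag = H(50 5c 5c 5c 5c fa) = ba
m3: inner = H(3a 36 36 36 36 d7 d7 d8 52) = ea; tag = H(50 5c 5c 5c 5c ea) = aa
m4: inner = H(3a 36 36 36 36 0c d6 23 7d) = 94; tag = H(50 5c 5c 5c 5c 94) = 54 ← matches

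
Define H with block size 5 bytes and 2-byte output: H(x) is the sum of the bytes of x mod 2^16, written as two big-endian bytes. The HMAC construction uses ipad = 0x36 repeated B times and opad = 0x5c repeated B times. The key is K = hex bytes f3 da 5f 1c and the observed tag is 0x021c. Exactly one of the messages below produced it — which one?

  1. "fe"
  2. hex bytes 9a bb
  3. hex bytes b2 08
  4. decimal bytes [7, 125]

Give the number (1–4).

Key hex bytes f3 da 5f 1c is 4 bytes ≤ B = 5; zero-pad to 5 bytes: K' = f3 da 5f 1c 00.
K' ⊕ ipad = c5 ec 69 2a 36; K' ⊕ opad = af 86 03 40 5c.
m1: inner = H(c5 ec 69 2a 36 66 65) = 03 45; tag = H(af 86 03 40 5c 03 45) = 021c ← matches
m2: inner = H(c5 ec 69 2a 36 9a bb) = 03 cf; tag = H(af 86 03 40 5c 03 cf) = 02a6
m3: inner = H(c5 ec 69 2a 36 b2 08) = 03 34; tag = H(af 86 03 40 5c 03 34) = 020b
m4: inner = H(c5 ec 69 2a 36 07 7d) = 02 fe; tag = H(af 86 03 40 5c 02 fe) = 02d4

1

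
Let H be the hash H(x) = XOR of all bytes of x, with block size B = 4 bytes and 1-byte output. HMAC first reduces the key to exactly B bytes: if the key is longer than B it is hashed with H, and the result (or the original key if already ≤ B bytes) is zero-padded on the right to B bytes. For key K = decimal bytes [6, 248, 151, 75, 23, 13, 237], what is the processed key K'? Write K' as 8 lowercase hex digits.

d5000000

|K| = 7 > B = 4, so first hash the key.
H(K): XOR 06⊕f8⊕97⊕4b⊕17⊕0d⊕ed = d5.
Zero-pad H(K) = d5 to 4 bytes: K' = d5 00 00 00.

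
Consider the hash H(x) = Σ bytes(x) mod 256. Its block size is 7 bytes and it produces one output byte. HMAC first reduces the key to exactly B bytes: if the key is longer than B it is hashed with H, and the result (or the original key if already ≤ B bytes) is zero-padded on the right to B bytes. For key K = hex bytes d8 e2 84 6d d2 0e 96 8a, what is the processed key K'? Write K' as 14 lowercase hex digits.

|K| = 8 > B = 7, so first hash the key.
H(K): sum = 216+226+132+109+210+14+150+138 = 1195; mod 256 = 171 → ab.
Zero-pad H(K) = ab to 7 bytes: K' = ab 00 00 00 00 00 00.

ab000000000000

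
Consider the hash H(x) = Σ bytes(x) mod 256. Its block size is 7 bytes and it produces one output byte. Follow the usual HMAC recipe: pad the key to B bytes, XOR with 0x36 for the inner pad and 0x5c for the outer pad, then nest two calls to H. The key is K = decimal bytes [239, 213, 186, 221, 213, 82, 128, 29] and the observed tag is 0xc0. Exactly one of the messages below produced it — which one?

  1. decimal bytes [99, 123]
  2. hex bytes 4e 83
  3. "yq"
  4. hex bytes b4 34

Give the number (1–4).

Key decimal bytes [239, 213, 186, 221, 213, 82, 128, 29] = ef d5 ba dd d5 52 80 1d is 8 bytes > B = 7, so hash it first: H(key) = 1f, then zero-pad to 7 bytes: K' = 1f 00 00 00 00 00 00.
K' ⊕ ipad = 29 36 36 36 36 36 36; K' ⊕ opad = 43 5c 5c 5c 5c 5c 5c.
m1: inner = H(29 36 36 36 36 36 36 63 7b) = 4b; tag = H(43 5c 5c 5c 5c 5c 5c 4b) = b6
m2: inner = H(29 36 36 36 36 36 36 4e 83) = 3e; tag = H(43 5c 5c 5c 5c 5c 5c 3e) = a9
m3: inner = H(29 36 36 36 36 36 36 79 71) = 57; tag = H(43 5c 5c 5c 5c 5c 5c 57) = c2
m4: inner = H(29 36 36 36 36 36 36 b4 34) = 55; tag = H(43 5c 5c 5c 5c 5c 5c 55) = c0 ← matches

4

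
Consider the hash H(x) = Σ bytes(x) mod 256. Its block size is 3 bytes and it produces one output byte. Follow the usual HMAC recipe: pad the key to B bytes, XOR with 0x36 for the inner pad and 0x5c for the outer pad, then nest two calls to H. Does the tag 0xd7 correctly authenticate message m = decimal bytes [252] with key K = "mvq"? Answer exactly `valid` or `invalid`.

Key "mvq" = 6d 76 71 is exactly B = 3 bytes: K' = 6d 76 71.
K' ⊕ ipad = 5b 40 47; K' ⊕ opad = 31 2a 2d.
Inner hash: sum = 91+64+71+252 = 478; mod 256 = 222 → de.
Outer hash (recomputed tag): sum = 49+42+45+222 = 358; mod 256 = 102 → 66.
Recomputed tag = 66; claimed = d7 → mismatch.

invalid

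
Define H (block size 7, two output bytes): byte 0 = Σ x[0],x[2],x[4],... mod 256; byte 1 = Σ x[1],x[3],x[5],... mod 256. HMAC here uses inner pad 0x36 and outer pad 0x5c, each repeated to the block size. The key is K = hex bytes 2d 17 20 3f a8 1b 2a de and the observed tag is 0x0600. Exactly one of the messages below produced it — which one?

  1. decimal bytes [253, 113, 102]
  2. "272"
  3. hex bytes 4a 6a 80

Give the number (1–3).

Key hex bytes 2d 17 20 3f a8 1b 2a de is 8 bytes > B = 7, so hash it first: H(key) = 1f 4f, then zero-pad to 7 bytes: K' = 1f 4f 00 00 00 00 00.
K' ⊕ ipad = 29 79 36 36 36 36 36; K' ⊕ opad = 43 13 5c 5c 5c 5c 5c.
m1: inner = H(29 79 36 36 36 36 36 fd 71 66) = 3c 48; tag = H(43 13 5c 5c 5c 5c 5c 3c 48) = 9f07
m2: inner = H(29 79 36 36 36 36 36 32 37 32) = 02 49; tag = H(43 13 5c 5c 5c 5c 5c 02 49) = a0cd
m3: inner = H(29 79 36 36 36 36 36 4a 6a 80) = 35 af; tag = H(43 13 5c 5c 5c 5c 5c 35 af) = 0600 ← matches

3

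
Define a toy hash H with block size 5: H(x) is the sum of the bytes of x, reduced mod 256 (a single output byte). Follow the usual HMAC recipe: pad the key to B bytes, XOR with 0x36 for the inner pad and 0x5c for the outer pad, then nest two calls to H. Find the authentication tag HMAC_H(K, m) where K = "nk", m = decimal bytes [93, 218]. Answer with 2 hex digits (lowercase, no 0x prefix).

0b

Key "nk" = 6e 6b is 2 bytes ≤ B = 5; zero-pad to 5 bytes: K' = 6e 6b 00 00 00.
K' ⊕ ipad = 58 5d 36 36 36.  K' ⊕ opad = 32 37 5c 5c 5c.
Inner input = (K'⊕ipad) ∥ m = 58 5d 36 36 36 ∥ 5d da.
Inner hash: sum = 88+93+54+54+54+93+218 = 654; mod 256 = 142 → 8e.
Outer input = (K'⊕opad) ∥ inner = 32 37 5c 5c 5c ∥ 8e.
Outer hash (tag): sum = 50+55+92+92+92+142 = 523; mod 256 = 11 → 0b.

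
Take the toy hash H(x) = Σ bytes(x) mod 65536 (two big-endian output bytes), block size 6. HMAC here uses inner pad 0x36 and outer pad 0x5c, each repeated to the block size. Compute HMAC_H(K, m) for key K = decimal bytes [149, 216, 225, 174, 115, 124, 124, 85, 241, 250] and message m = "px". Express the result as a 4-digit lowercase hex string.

Key decimal bytes [149, 216, 225, 174, 115, 124, 124, 85, 241, 250] = 95 d8 e1 ae 73 7c 7c 55 f1 fa is 10 bytes > B = 6, so hash it first: H(key) = 06 a7, then zero-pad to 6 bytes: K' = 06 a7 00 00 00 00.
K' ⊕ ipad = 30 91 36 36 36 36.  K' ⊕ opad = 5a fb 5c 5c 5c 5c.
Inner input = (K'⊕ipad) ∥ m = 30 91 36 36 36 36 ∥ 70 78.
Inner hash: sum = 48+145+54+54+54+54+112+120 = 641 → 02 81.
Outer input = (K'⊕opad) ∥ inner = 5a fb 5c 5c 5c 5c ∥ 02 81.
Outer hash (tag): sum = 90+251+92+92+92+92+2+129 = 840 → 03 48.

0348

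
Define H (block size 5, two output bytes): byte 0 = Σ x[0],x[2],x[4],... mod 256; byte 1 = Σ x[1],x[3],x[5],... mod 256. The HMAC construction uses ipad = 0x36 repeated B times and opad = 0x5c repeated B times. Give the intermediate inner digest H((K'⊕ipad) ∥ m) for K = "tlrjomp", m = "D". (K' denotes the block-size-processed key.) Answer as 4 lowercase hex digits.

5fef

Key "tlrjomp" = 74 6c 72 6a 6f 6d 70 is 7 bytes > B = 5, so hash it first: H(key) = c5 43, then zero-pad to 5 bytes: K' = c5 43 00 00 00.
K' ⊕ ipad = f3 75 36 36 36.
Inner input = f3 75 36 36 36 ∥ 44.
Inner hash: even-index sum = 351 mod 256 = 95; odd-index sum = 239 mod 256 = 239 → 5f ef.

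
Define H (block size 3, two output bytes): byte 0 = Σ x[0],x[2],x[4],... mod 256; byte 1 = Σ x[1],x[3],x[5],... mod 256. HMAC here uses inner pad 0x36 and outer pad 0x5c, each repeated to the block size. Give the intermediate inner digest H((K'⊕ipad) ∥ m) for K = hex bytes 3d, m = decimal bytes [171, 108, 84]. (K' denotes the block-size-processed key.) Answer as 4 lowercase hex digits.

Key hex bytes 3d is 1 byte ≤ B = 3; zero-pad to 3 bytes: K' = 3d 00 00.
K' ⊕ ipad = 0b 36 36.
Inner input = 0b 36 36 ∥ ab 6c 54.
Inner hash: even-index sum = 173 mod 256 = 173; odd-index sum = 309 mod 256 = 53 → ad 35.

ad35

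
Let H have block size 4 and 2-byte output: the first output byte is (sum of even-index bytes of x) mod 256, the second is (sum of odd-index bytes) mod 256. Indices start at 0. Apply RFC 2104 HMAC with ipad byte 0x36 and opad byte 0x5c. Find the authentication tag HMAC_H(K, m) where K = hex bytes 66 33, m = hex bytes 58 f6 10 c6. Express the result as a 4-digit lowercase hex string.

Key hex bytes 66 33 is 2 bytes ≤ B = 4; zero-pad to 4 bytes: K' = 66 33 00 00.
K' ⊕ ipad = 50 05 36 36.  K' ⊕ opad = 3a 6f 5c 5c.
Inner input = (K'⊕ipad) ∥ m = 50 05 36 36 ∥ 58 f6 10 c6.
Inner hash: even-index sum = 238 mod 256 = 238; odd-index sum = 503 mod 256 = 247 → ee f7.
Outer input = (K'⊕opad) ∥ inner = 3a 6f 5c 5c ∥ ee f7.
Outer hash (tag): even-index sum = 388 mod 256 = 132; odd-index sum = 450 mod 256 = 194 → 84 c2.

84c2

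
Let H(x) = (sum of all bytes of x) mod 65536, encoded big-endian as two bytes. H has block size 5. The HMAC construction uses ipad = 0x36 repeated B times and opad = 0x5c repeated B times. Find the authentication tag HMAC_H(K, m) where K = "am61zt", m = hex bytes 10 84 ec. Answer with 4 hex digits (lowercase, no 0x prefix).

025e

Key "am61zt" = 61 6d 36 31 7a 74 is 6 bytes > B = 5, so hash it first: H(key) = 02 23, then zero-pad to 5 bytes: K' = 02 23 00 00 00.
K' ⊕ ipad = 34 15 36 36 36.  K' ⊕ opad = 5e 7f 5c 5c 5c.
Inner input = (K'⊕ipad) ∥ m = 34 15 36 36 36 ∥ 10 84 ec.
Inner hash: sum = 52+21+54+54+54+16+132+236 = 619 → 02 6b.
Outer input = (K'⊕opad) ∥ inner = 5e 7f 5c 5c 5c ∥ 02 6b.
Outer hash (tag): sum = 94+127+92+92+92+2+107 = 606 → 02 5e.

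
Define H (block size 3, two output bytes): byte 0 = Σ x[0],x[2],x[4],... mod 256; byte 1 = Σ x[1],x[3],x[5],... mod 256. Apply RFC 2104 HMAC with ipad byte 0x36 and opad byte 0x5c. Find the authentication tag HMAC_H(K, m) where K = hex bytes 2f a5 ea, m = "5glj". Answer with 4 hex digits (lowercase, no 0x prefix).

Key hex bytes 2f a5 ea is exactly B = 3 bytes: K' = 2f a5 ea.
K' ⊕ ipad = 19 93 dc.  K' ⊕ opad = 73 f9 b6.
Inner input = (K'⊕ipad) ∥ m = 19 93 dc ∥ 35 67 6c 6a.
Inner hash: even-index sum = 454 mod 256 = 198; odd-index sum = 308 mod 256 = 52 → c6 34.
Outer input = (K'⊕opad) ∥ inner = 73 f9 b6 ∥ c6 34.
Outer hash (tag): even-index sum = 349 mod 256 = 93; odd-index sum = 447 mod 256 = 191 → 5d bf.

5dbf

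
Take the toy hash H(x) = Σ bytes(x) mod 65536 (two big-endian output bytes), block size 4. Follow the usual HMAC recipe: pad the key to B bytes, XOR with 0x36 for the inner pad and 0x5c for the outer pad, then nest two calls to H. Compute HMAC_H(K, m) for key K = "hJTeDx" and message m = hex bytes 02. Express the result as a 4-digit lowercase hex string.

Key "hJTeDx" = 68 4a 54 65 44 78 is 6 bytes > B = 4, so hash it first: H(key) = 02 27, then zero-pad to 4 bytes: K' = 02 27 00 00.
K' ⊕ ipad = 34 11 36 36.  K' ⊕ opad = 5e 7b 5c 5c.
Inner input = (K'⊕ipad) ∥ m = 34 11 36 36 ∥ 02.
Inner hash: sum = 52+17+54+54+2 = 179 → 00 b3.
Outer input = (K'⊕opad) ∥ inner = 5e 7b 5c 5c ∥ 00 b3.
Outer hash (tag): sum = 94+123+92+92+0+179 = 580 → 02 44.

0244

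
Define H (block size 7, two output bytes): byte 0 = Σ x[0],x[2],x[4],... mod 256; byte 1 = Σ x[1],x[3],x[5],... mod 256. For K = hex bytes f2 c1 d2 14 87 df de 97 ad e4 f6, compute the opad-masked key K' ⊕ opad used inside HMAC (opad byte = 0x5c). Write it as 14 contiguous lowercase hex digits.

Key hex bytes f2 c1 d2 14 87 df de 97 ad e4 f6 is 11 bytes > B = 7, so hash it first: H(key) = cc 2f, then zero-pad to 7 bytes: K' = cc 2f 00 00 00 00 00.
XOR each byte with 0x5c: cc⊕5c=90, 2f⊕5c=73, 00⊕5c=5c, 00⊕5c=5c, 00⊕5c=5c, 00⊕5c=5c, 00⊕5c=5c.

90735c5c5c5c5c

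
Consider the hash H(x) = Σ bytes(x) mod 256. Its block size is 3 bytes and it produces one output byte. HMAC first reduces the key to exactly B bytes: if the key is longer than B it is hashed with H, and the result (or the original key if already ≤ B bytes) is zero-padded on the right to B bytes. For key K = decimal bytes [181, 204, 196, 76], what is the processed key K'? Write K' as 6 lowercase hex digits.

910000

|K| = 4 > B = 3, so first hash the key.
H(K): sum = 181+204+196+76 = 657; mod 256 = 145 → 91.
Zero-pad H(K) = 91 to 3 bytes: K' = 91 00 00.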